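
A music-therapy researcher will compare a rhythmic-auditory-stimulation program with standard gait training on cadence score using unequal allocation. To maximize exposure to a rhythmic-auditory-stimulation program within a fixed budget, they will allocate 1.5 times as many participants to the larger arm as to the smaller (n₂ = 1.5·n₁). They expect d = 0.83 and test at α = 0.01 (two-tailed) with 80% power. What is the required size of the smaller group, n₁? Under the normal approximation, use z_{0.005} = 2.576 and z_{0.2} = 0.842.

With allocation ratio k = n₂/n₁ = 1.5, Var(x̄₁−x̄₂) = σ²(1/n₁ + 1/(k·n₁)) = σ²·(k+1)/(k·n₁).
So n₁ = (1 + 1/k)·((z_{α/2} + z_β)/d)² = 1.667 × (3.418/0.83)².
n₁ = 1.667 × 16.96 = 28.3.
Round up: n₁ = 29, giving n₂ = ⌈1.5 × 29⌉ = ⌈43.5⌉ = 44.

n₁ = 29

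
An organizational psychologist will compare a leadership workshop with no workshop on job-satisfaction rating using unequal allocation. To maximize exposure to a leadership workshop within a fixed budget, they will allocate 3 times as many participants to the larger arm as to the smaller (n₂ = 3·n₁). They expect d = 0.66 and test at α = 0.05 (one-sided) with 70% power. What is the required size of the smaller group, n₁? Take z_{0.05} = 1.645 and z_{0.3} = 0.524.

With allocation ratio k = n₂/n₁ = 3, Var(x̄₁−x̄₂) = σ²(1/n₁ + 1/(k·n₁)) = σ²·(k+1)/(k·n₁).
So n₁ = (1 + 1/k)·((z_{α} + z_β)/d)² = 1.333 × (2.169/0.66)².
n₁ = 1.333 × 10.80 = 14.4.
Round up: n₁ = 15, giving n₂ = 3 × 15 = 45.

n₁ = 15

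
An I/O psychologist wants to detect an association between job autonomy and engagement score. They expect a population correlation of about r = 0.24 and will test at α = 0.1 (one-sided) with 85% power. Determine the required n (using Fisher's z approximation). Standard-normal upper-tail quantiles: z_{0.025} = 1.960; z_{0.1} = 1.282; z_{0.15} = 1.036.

n = 93

Fisher's z: C = ½·ln((1+r)/(1−r)) = ½·ln(1.6316) = 0.2448.
n = ((z_{α} + z_β)/C)² + 3.
(1.282 + 1.036) / 0.2448 = 2.318 / 0.2448 = 9.469.
n = 9.469² + 3 = 89.66 + 3 = 92.7.
Round up.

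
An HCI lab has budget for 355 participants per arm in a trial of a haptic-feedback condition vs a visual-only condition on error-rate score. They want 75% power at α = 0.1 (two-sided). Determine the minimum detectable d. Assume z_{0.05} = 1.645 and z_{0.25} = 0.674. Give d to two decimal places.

d_min ≈ 0.17

For two independent groups of n = 355 each: d_min = (z_{α/2} + z_β)·√(2/n).
z-sum = 1.645 + 0.674 = 2.319.
d_min = 2.319 × √(2/355) = 2.319 × 0.0751 = 0.174.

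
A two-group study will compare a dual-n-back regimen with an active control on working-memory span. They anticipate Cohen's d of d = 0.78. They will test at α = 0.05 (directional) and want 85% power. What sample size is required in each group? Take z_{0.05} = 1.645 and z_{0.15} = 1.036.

n = 24 per group

For two independent groups with equal n: n = 2·((z_{α} + z_β) / d)².
z_{α} + z_β = 1.645 + 1.036 = 2.681.
n = 2 × (2.681 / 0.78)² = 2 × 3.437² = 2 × 11.81 = 23.6.
Round up to the next whole participant.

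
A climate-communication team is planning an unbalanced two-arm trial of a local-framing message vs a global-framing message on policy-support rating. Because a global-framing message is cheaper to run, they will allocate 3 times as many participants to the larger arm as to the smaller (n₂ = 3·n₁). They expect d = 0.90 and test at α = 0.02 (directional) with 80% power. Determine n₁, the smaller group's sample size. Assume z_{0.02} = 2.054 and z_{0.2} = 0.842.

With allocation ratio k = n₂/n₁ = 3, Var(x̄₁−x̄₂) = σ²(1/n₁ + 1/(k·n₁)) = σ²·(k+1)/(k·n₁).
So n₁ = (1 + 1/k)·((z_{α} + z_β)/d)² = 1.333 × (2.896/0.90)².
n₁ = 1.333 × 10.35 = 13.8.
Round up: n₁ = 14, giving n₂ = 3 × 14 = 42.

n₁ = 14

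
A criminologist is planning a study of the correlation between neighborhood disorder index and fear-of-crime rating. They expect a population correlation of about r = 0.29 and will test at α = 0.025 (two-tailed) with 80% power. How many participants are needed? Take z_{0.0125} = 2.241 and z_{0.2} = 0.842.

Fisher's z: C = ½·ln((1+r)/(1−r)) = ½·ln(1.8169) = 0.2986.
n = ((z_{α/2} + z_β)/C)² + 3.
(2.241 + 0.842) / 0.2986 = 3.083 / 0.2986 = 10.325.
n = 10.325² + 3 = 106.60 + 3 = 109.6.
Round up.

n = 110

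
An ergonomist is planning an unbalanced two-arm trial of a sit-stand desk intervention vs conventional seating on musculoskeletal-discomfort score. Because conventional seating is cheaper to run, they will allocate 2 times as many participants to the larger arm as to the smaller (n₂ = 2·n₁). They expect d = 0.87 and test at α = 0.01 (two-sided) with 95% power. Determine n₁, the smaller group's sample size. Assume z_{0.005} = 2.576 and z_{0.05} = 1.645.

With allocation ratio k = n₂/n₁ = 2, Var(x̄₁−x̄₂) = σ²(1/n₁ + 1/(k·n₁)) = σ²·(k+1)/(k·n₁).
So n₁ = (1 + 1/k)·((z_{α/2} + z_β)/d)² = 1.500 × (4.221/0.87)².
n₁ = 1.500 × 23.54 = 35.3.
Round up: n₁ = 36, giving n₂ = 2 × 36 = 72.

n₁ = 36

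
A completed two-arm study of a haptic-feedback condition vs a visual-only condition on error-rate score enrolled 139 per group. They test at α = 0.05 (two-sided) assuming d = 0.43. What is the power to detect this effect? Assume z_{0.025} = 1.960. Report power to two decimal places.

power ≈ 0.95

For two equal groups, power = Φ(d·√(n/2) − z_{α/2}).
d·√(n/2) = 0.43 × √(139/2) = 0.43 × 8.337 = 3.585.
z_β = 3.585 − 1.960 = 1.625.
Power = Φ(1.625) = 0.948.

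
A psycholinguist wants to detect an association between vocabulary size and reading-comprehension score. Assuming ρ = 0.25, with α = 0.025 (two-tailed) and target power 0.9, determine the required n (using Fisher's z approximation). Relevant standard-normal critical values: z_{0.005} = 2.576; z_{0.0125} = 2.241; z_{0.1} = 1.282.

Fisher's z: C = ½·ln((1+r)/(1−r)) = ½·ln(1.6667) = 0.2554.
n = ((z_{α/2} + z_β)/C)² + 3.
(2.241 + 1.282) / 0.2554 = 3.523 / 0.2554 = 13.794.
n = 13.794² + 3 = 190.28 + 3 = 193.3.
Round up.

n = 194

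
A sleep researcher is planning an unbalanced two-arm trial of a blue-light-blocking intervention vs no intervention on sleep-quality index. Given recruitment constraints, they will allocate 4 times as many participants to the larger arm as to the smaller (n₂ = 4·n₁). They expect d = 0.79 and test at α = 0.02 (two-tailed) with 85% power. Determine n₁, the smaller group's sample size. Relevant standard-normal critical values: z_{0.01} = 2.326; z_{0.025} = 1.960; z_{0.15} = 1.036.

With allocation ratio k = n₂/n₁ = 4, Var(x̄₁−x̄₂) = σ²(1/n₁ + 1/(k·n₁)) = σ²·(k+1)/(k·n₁).
So n₁ = (1 + 1/k)·((z_{α/2} + z_β)/d)² = 1.250 × (3.362/0.79)².
n₁ = 1.250 × 18.11 = 22.6.
Round up: n₁ = 23, giving n₂ = 4 × 23 = 92.

n₁ = 23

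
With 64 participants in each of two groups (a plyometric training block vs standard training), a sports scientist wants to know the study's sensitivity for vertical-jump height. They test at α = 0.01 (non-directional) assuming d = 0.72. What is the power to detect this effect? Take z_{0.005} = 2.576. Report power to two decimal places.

For two equal groups, power = Φ(d·√(n/2) − z_{α/2}).
d·√(n/2) = 0.72 × √(64/2) = 0.72 × 5.657 = 4.073.
z_β = 4.073 − 2.576 = 1.497.
Power = Φ(1.497) = 0.933.

power ≈ 0.93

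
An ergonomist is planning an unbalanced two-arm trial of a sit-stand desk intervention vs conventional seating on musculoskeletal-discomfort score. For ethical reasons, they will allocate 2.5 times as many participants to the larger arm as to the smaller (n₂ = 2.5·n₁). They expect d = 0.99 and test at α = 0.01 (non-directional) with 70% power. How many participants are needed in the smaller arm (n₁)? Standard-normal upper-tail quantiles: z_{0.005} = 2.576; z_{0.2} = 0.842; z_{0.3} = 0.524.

n₁ = 14

With allocation ratio k = n₂/n₁ = 2.5, Var(x̄₁−x̄₂) = σ²(1/n₁ + 1/(k·n₁)) = σ²·(k+1)/(k·n₁).
So n₁ = (1 + 1/k)·((z_{α/2} + z_β)/d)² = 1.400 × (3.100/0.99)².
n₁ = 1.400 × 9.81 = 13.7.
Round up: n₁ = 14, giving n₂ = 2.5 × 14 = 35.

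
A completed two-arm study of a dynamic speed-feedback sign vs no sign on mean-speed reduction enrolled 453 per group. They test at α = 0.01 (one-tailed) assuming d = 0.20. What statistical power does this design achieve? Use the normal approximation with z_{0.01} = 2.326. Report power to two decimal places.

power ≈ 0.75

For two equal groups, power = Φ(d·√(n/2) − z_{α}).
d·√(n/2) = 0.20 × √(453/2) = 0.20 × 15.050 = 3.010.
z_β = 3.010 − 2.326 = 0.684.
Power = Φ(0.684) = 0.753.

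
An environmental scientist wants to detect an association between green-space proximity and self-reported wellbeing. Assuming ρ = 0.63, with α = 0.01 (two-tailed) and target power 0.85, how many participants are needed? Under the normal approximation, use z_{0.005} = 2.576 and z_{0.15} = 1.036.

n = 27

Fisher's z: C = ½·ln((1+r)/(1−r)) = ½·ln(4.4054) = 0.7414.
n = ((z_{α/2} + z_β)/C)² + 3.
(2.576 + 1.036) / 0.7414 = 3.612 / 0.7414 = 4.872.
n = 4.872² + 3 = 23.74 + 3 = 26.7.
Round up.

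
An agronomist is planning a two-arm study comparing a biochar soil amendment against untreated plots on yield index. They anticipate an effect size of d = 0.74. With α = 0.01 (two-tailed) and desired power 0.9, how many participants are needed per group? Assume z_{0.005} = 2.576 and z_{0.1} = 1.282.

n = 55 per group

For two independent groups with equal n: n = 2·((z_{α/2} + z_β) / d)².
z_{α/2} + z_β = 2.576 + 1.282 = 3.858.
n = 2 × (3.858 / 0.74)² = 2 × 5.214² = 2 × 27.18 = 54.4.
Round up to the next whole participant.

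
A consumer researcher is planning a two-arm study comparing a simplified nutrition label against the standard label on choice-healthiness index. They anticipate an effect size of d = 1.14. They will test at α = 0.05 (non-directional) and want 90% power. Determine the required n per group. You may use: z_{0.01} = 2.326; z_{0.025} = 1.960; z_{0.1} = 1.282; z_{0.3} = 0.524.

For two independent groups with equal n: n = 2·((z_{α/2} + z_β) / d)².
z_{α/2} + z_β = 1.960 + 1.282 = 3.242.
n = 2 × (3.242 / 1.14)² = 2 × 2.844² = 2 × 8.09 = 16.2.
Round up to the next whole participant.

n = 17 per group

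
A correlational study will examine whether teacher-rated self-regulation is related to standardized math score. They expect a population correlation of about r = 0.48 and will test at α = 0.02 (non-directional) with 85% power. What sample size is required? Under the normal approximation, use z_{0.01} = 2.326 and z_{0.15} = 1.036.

Fisher's z: C = ½·ln((1+r)/(1−r)) = ½·ln(2.8462) = 0.5230.
n = ((z_{α/2} + z_β)/C)² + 3.
(2.326 + 1.036) / 0.5230 = 3.362 / 0.5230 = 6.428.
n = 6.428² + 3 = 41.32 + 3 = 44.3.
Round up.

n = 45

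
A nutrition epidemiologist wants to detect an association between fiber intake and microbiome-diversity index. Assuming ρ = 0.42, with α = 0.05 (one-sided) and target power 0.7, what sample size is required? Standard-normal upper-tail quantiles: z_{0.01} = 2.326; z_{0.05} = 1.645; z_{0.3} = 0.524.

n = 27

Fisher's z: C = ½·ln((1+r)/(1−r)) = ½·ln(2.4483) = 0.4477.
n = ((z_{α} + z_β)/C)² + 3.
(1.645 + 0.524) / 0.4477 = 2.169 / 0.4477 = 4.845.
n = 4.845² + 3 = 23.47 + 3 = 26.5.
Round up.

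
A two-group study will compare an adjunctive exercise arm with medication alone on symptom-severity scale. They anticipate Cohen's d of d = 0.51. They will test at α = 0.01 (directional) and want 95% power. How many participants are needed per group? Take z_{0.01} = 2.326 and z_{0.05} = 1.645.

n = 122 per group

For two independent groups with equal n: n = 2·((z_{α} + z_β) / d)².
z_{α} + z_β = 2.326 + 1.645 = 3.971.
n = 2 × (3.971 / 0.51)² = 2 × 7.786² = 2 × 60.63 = 121.3.
Round up to the next whole participant.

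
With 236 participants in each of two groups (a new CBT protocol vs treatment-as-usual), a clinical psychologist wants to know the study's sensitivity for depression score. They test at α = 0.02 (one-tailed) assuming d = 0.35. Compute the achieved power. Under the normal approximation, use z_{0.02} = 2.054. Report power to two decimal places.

power ≈ 0.96

For two equal groups, power = Φ(d·√(n/2) − z_{α}).
d·√(n/2) = 0.35 × √(236/2) = 0.35 × 10.863 = 3.802.
z_β = 3.802 − 2.054 = 1.748.
Power = Φ(1.748) = 0.960.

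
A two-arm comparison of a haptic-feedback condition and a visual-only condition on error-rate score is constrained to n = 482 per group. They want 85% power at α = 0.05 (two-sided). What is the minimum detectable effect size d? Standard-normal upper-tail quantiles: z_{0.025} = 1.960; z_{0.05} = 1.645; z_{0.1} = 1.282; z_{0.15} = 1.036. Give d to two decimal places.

For two independent groups of n = 482 each: d_min = (z_{α/2} + z_β)·√(2/n).
z-sum = 1.960 + 1.036 = 2.996.
d_min = 2.996 × √(2/482) = 2.996 × 0.0644 = 0.193.

d_min ≈ 0.19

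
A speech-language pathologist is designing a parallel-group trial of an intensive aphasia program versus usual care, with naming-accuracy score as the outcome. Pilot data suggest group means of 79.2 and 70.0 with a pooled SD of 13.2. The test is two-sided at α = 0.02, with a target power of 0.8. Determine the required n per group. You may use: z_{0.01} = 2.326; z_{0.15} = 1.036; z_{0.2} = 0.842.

Cohen's d = |M₁ − M₂| / SD_pooled = |79.2 − 70.0| / 13.2 = 9.2 / 13.2 = 0.697.
For two independent groups with equal n: n = 2·((z_{α/2} + z_β) / d)².
z_{α/2} + z_β = 2.326 + 0.842 = 3.168.
n = 2 × (3.168 / 0.697)² = 2 × 4.545² = 2 × 20.66 = 41.3.
Round up to the next whole participant.

n = 42 per group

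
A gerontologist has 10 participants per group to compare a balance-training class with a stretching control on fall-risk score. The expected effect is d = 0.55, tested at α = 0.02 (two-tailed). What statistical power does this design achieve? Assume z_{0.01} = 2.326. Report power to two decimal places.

For two equal groups, power = Φ(d·√(n/2) − z_{α/2}).
d·√(n/2) = 0.55 × √(10/2) = 0.55 × 2.236 = 1.230.
z_β = 1.230 − 2.326 = -1.096.
Power = Φ(-1.096) = 0.137.

power ≈ 0.14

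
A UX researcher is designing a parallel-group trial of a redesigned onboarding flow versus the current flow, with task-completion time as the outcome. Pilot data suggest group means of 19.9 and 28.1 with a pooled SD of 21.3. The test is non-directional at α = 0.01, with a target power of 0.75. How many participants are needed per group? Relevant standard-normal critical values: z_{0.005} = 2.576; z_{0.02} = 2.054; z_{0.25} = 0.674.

Cohen's d = |M₁ − M₂| / SD_pooled = |19.9 − 28.1| / 21.3 = 8.2 / 21.3 = 0.385.
For two independent groups with equal n: n = 2·((z_{α/2} + z_β) / d)².
z_{α/2} + z_β = 2.576 + 0.674 = 3.250.
n = 2 × (3.250 / 0.385)² = 2 × 8.442² = 2 × 71.26 = 142.5.
Round up to the next whole participant.

n = 143 per group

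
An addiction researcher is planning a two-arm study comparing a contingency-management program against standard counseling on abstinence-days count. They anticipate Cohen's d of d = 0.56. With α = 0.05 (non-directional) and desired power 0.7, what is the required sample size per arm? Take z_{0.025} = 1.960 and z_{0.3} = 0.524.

For two independent groups with equal n: n = 2·((z_{α/2} + z_β) / d)².
z_{α/2} + z_β = 1.960 + 0.524 = 2.484.
n = 2 × (2.484 / 0.56)² = 2 × 4.436² = 2 × 19.68 = 39.4.
Round up to the next whole participant.

n = 40 per group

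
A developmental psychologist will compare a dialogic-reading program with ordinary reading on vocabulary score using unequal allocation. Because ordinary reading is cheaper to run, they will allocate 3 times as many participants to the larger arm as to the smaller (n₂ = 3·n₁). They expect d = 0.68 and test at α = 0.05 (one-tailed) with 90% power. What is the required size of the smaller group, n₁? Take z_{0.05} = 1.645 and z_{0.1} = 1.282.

With allocation ratio k = n₂/n₁ = 3, Var(x̄₁−x̄₂) = σ²(1/n₁ + 1/(k·n₁)) = σ²·(k+1)/(k·n₁).
So n₁ = (1 + 1/k)·((z_{α} + z_β)/d)² = 1.333 × (2.927/0.68)².
n₁ = 1.333 × 18.53 = 24.7.
Round up: n₁ = 25, giving n₂ = 3 × 25 = 75.

n₁ = 25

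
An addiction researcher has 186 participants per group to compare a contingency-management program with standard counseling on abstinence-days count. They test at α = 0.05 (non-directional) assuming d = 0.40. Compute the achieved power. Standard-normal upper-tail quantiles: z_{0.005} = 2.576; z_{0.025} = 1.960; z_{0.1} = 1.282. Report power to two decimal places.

power ≈ 0.97

For two equal groups, power = Φ(d·√(n/2) − z_{α/2}).
d·√(n/2) = 0.40 × √(186/2) = 0.40 × 9.644 = 3.857.
z_β = 3.857 − 1.960 = 1.897.
Power = Φ(1.897) = 0.971.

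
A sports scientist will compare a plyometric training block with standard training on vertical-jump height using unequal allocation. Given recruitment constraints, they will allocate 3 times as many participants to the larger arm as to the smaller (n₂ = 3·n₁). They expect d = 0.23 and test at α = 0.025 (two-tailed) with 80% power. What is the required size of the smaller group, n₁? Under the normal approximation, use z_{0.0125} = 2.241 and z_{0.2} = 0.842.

n₁ = 240

With allocation ratio k = n₂/n₁ = 3, Var(x̄₁−x̄₂) = σ²(1/n₁ + 1/(k·n₁)) = σ²·(k+1)/(k·n₁).
So n₁ = (1 + 1/k)·((z_{α/2} + z_β)/d)² = 1.333 × (3.083/0.23)².
n₁ = 1.333 × 179.68 = 239.6.
Round up: n₁ = 240, giving n₂ = 3 × 240 = 720.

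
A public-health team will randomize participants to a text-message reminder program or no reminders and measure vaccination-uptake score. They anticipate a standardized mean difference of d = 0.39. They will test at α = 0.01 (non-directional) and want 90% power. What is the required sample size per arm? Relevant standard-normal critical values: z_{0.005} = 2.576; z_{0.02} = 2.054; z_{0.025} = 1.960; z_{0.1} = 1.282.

n = 196 per group

For two independent groups with equal n: n = 2·((z_{α/2} + z_β) / d)².
z_{α/2} + z_β = 2.576 + 1.282 = 3.858.
n = 2 × (3.858 / 0.39)² = 2 × 9.892² = 2 × 97.86 = 195.7.
Round up to the next whole participant.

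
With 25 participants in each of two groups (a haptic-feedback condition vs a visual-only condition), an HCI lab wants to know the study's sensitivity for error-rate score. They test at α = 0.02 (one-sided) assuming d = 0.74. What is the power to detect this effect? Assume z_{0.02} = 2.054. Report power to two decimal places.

power ≈ 0.71

For two equal groups, power = Φ(d·√(n/2) − z_{α}).
d·√(n/2) = 0.74 × √(25/2) = 0.74 × 3.536 = 2.616.
z_β = 2.616 − 2.054 = 0.562.
Power = Φ(0.562) = 0.713.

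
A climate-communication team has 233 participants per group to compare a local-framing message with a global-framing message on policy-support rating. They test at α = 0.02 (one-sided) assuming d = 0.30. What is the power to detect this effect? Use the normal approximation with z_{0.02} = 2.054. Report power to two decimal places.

power ≈ 0.88

For two equal groups, power = Φ(d·√(n/2) − z_{α}).
d·√(n/2) = 0.30 × √(233/2) = 0.30 × 10.794 = 3.238.
z_β = 3.238 − 2.054 = 1.184.
Power = Φ(1.184) = 0.882.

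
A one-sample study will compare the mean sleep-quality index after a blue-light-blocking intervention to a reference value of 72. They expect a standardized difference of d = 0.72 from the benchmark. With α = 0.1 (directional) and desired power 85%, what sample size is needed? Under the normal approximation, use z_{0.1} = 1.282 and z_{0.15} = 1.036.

n = 11

For a one-sample test: n = ((z_{α} + z_β) / d)².
z_{α} + z_β = 1.282 + 1.036 = 2.318.
n = (2.318 / 0.72)² = 3.219² = 10.36.
Round up.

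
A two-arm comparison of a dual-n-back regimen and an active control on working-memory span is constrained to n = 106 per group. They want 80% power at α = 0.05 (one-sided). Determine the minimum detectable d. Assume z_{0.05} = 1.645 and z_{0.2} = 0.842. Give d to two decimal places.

For two independent groups of n = 106 each: d_min = (z_{α} + z_β)·√(2/n).
z-sum = 1.645 + 0.842 = 2.487.
d_min = 2.487 × √(2/106) = 2.487 × 0.1374 = 0.342.

d_min ≈ 0.34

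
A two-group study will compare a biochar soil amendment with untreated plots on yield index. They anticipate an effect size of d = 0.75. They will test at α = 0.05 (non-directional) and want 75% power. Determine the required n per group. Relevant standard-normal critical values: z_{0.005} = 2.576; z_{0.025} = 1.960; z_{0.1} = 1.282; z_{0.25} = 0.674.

For two independent groups with equal n: n = 2·((z_{α/2} + z_β) / d)².
z_{α/2} + z_β = 1.960 + 0.674 = 2.634.
n = 2 × (2.634 / 0.75)² = 2 × 3.512² = 2 × 12.33 = 24.7.
Round up to the next whole participant.

n = 25 per group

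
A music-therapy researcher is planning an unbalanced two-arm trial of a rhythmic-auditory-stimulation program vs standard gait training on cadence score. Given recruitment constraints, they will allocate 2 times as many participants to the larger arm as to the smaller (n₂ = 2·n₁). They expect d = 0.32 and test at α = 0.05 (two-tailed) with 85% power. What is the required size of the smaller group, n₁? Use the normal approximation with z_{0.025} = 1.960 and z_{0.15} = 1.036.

With allocation ratio k = n₂/n₁ = 2, Var(x̄₁−x̄₂) = σ²(1/n₁ + 1/(k·n₁)) = σ²·(k+1)/(k·n₁).
So n₁ = (1 + 1/k)·((z_{α/2} + z_β)/d)² = 1.500 × (2.996/0.32)².
n₁ = 1.500 × 87.66 = 131.5.
Round up: n₁ = 132, giving n₂ = 2 × 132 = 264.

n₁ = 132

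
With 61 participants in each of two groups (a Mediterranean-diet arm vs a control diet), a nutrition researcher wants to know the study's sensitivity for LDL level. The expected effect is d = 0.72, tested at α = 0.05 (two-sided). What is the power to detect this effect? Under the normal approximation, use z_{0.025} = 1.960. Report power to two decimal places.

power ≈ 0.98

For two equal groups, power = Φ(d·√(n/2) − z_{α/2}).
d·√(n/2) = 0.72 × √(61/2) = 0.72 × 5.523 = 3.976.
z_β = 3.976 − 1.960 = 2.016.
Power = Φ(2.016) = 0.978.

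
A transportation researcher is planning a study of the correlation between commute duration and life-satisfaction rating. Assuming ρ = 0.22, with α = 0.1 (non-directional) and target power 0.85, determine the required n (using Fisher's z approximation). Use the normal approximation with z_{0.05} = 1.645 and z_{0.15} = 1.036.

n = 147

Fisher's z: C = ½·ln((1+r)/(1−r)) = ½·ln(1.5641) = 0.2237.
n = ((z_{α/2} + z_β)/C)² + 3.
(1.645 + 1.036) / 0.2237 = 2.681 / 0.2237 = 11.985.
n = 11.985² + 3 = 143.64 + 3 = 146.6.
Round up.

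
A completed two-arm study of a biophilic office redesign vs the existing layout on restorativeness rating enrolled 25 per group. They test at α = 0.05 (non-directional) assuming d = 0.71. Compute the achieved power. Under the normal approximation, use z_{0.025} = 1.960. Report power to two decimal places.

For two equal groups, power = Φ(d·√(n/2) − z_{α/2}).
d·√(n/2) = 0.71 × √(25/2) = 0.71 × 3.536 = 2.510.
z_β = 2.510 − 1.960 = 0.550.
Power = Φ(0.550) = 0.709.

power ≈ 0.71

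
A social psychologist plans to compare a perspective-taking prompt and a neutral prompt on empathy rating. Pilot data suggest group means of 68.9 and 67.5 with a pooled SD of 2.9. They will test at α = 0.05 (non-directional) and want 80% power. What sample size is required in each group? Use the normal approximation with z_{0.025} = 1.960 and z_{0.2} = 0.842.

n = 68 per group

Cohen's d = |M₁ − M₂| / SD_pooled = |68.9 − 67.5| / 2.9 = 1.4 / 2.9 = 0.483.
For two independent groups with equal n: n = 2·((z_{α/2} + z_β) / d)².
z_{α/2} + z_β = 1.960 + 0.842 = 2.802.
n = 2 × (2.802 / 0.483)² = 2 × 5.801² = 2 × 33.65 = 67.3.
Round up to the next whole participant.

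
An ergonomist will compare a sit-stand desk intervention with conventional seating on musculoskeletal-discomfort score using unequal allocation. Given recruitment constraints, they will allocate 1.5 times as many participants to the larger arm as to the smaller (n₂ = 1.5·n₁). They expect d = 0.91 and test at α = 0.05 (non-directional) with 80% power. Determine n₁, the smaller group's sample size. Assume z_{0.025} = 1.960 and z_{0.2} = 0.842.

With allocation ratio k = n₂/n₁ = 1.5, Var(x̄₁−x̄₂) = σ²(1/n₁ + 1/(k·n₁)) = σ²·(k+1)/(k·n₁).
So n₁ = (1 + 1/k)·((z_{α/2} + z_β)/d)² = 1.667 × (2.802/0.91)².
n₁ = 1.667 × 9.48 = 15.8.
Round up: n₁ = 16, giving n₂ = 1.5 × 16 = 24.

n₁ = 16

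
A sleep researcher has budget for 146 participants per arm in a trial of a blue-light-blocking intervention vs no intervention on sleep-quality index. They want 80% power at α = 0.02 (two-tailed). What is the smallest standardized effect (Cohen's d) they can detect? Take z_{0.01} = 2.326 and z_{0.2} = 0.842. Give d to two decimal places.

d_min ≈ 0.37

For two independent groups of n = 146 each: d_min = (z_{α/2} + z_β)·√(2/n).
z-sum = 2.326 + 0.842 = 3.168.
d_min = 3.168 × √(2/146) = 3.168 × 0.1170 = 0.371.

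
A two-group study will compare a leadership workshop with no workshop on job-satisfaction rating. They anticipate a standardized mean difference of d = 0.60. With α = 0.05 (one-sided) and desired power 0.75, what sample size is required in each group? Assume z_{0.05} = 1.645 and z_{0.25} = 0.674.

n = 30 per group

For two independent groups with equal n: n = 2·((z_{α} + z_β) / d)².
z_{α} + z_β = 1.645 + 0.674 = 2.319.
n = 2 × (2.319 / 0.60)² = 2 × 3.865² = 2 × 14.94 = 29.9.
Round up to the next whole participant.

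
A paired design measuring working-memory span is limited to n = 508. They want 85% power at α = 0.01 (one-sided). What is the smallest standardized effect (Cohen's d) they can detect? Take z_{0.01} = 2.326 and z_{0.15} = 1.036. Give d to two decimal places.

d_min ≈ 0.15

For a single sample (or paired design) of n = 508: d_min = (z_{α} + z_β)/√n.
z-sum = 2.326 + 1.036 = 3.362.
d_min = 3.362 / √508 = 3.362 / 22.539 = 0.149.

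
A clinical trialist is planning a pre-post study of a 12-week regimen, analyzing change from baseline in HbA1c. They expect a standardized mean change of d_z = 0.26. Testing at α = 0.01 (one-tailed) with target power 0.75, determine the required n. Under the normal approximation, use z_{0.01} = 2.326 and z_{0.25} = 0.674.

For a paired (one-sample on differences) test: n = ((z_{α} + z_β) / d)².
z_{α} + z_β = 2.326 + 0.674 = 3.000.
n = (3.000 / 0.26)² = 11.538² = 133.14.
Round up.

n = 134 pairs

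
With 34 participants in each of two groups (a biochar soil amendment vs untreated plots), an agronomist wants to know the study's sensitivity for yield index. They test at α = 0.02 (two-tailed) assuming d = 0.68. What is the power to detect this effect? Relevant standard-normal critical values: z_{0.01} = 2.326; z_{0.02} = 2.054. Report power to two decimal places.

For two equal groups, power = Φ(d·√(n/2) − z_{α/2}).
d·√(n/2) = 0.68 × √(34/2) = 0.68 × 4.123 = 2.804.
z_β = 2.804 − 2.326 = 0.478.
Power = Φ(0.478) = 0.684.

power ≈ 0.68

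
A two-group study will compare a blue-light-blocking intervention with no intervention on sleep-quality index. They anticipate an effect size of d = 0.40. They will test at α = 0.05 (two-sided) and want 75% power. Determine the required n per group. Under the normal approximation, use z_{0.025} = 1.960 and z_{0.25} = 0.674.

For two independent groups with equal n: n = 2·((z_{α/2} + z_β) / d)².
z_{α/2} + z_β = 1.960 + 0.674 = 2.634.
n = 2 × (2.634 / 0.40)² = 2 × 6.585² = 2 × 43.36 = 86.7.
Round up to the next whole participant.

n = 87 per group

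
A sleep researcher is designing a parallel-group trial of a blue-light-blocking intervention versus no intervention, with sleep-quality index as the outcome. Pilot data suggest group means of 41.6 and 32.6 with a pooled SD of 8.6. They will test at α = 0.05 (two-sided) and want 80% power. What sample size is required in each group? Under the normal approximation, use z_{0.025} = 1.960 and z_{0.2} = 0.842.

n = 15 per group

Cohen's d = |M₁ − M₂| / SD_pooled = |41.6 − 32.6| / 8.6 = 9.0 / 8.6 = 1.047.
For two independent groups with equal n: n = 2·((z_{α/2} + z_β) / d)².
z_{α/2} + z_β = 1.960 + 0.842 = 2.802.
n = 2 × (2.802 / 1.047)² = 2 × 2.676² = 2 × 7.16 = 14.3.
Round up to the next whole participant.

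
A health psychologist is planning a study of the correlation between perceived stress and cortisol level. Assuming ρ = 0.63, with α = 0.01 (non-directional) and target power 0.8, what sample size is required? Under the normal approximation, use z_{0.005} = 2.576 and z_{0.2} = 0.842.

Fisher's z: C = ½·ln((1+r)/(1−r)) = ½·ln(4.4054) = 0.7414.
n = ((z_{α/2} + z_β)/C)² + 3.
(2.576 + 0.842) / 0.7414 = 3.418 / 0.7414 = 4.610.
n = 4.610² + 3 = 21.25 + 3 = 24.3.
Round up.

n = 25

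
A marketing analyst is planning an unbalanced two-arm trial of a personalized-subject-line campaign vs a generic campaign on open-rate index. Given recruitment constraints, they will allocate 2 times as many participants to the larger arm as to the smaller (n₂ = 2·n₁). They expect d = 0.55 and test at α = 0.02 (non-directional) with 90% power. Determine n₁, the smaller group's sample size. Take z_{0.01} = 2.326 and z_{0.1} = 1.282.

With allocation ratio k = n₂/n₁ = 2, Var(x̄₁−x̄₂) = σ²(1/n₁ + 1/(k·n₁)) = σ²·(k+1)/(k·n₁).
So n₁ = (1 + 1/k)·((z_{α/2} + z_β)/d)² = 1.500 × (3.608/0.55)².
n₁ = 1.500 × 43.03 = 64.6.
Round up: n₁ = 65, giving n₂ = 2 × 65 = 130.

n₁ = 65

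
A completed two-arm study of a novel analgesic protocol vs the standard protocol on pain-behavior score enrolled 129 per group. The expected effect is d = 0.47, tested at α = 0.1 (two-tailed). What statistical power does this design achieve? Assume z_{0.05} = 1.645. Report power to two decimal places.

power ≈ 0.98

For two equal groups, power = Φ(d·√(n/2) − z_{α/2}).
d·√(n/2) = 0.47 × √(129/2) = 0.47 × 8.031 = 3.775.
z_β = 3.775 − 1.645 = 2.130.
Power = Φ(2.130) = 0.983.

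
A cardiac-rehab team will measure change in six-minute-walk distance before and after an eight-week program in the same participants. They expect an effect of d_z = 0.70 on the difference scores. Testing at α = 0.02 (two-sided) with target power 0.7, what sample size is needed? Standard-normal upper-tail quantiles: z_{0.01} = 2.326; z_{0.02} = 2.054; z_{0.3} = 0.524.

n = 17 pairs

For a paired (one-sample on differences) test: n = ((z_{α/2} + z_β) / d)².
z_{α/2} + z_β = 2.326 + 0.524 = 2.850.
n = (2.850 / 0.70)² = 4.071² = 16.58.
Round up.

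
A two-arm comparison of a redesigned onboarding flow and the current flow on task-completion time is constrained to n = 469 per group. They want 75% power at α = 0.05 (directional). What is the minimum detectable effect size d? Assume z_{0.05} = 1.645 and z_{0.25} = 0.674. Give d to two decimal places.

d_min ≈ 0.15

For two independent groups of n = 469 each: d_min = (z_{α} + z_β)·√(2/n).
z-sum = 1.645 + 0.674 = 2.319.
d_min = 2.319 × √(2/469) = 2.319 × 0.0653 = 0.151.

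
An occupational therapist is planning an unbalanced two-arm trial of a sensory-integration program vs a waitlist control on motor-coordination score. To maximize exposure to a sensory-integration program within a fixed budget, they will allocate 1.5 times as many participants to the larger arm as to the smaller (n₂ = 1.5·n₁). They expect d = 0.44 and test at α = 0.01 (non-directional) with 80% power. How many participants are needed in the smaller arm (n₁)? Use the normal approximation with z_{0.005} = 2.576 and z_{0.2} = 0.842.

With allocation ratio k = n₂/n₁ = 1.5, Var(x̄₁−x̄₂) = σ²(1/n₁ + 1/(k·n₁)) = σ²·(k+1)/(k·n₁).
So n₁ = (1 + 1/k)·((z_{α/2} + z_β)/d)² = 1.667 × (3.418/0.44)².
n₁ = 1.667 × 60.34 = 100.6.
Round up: n₁ = 101, giving n₂ = ⌈1.5 × 101⌉ = ⌈151.5⌉ = 152.

n₁ = 101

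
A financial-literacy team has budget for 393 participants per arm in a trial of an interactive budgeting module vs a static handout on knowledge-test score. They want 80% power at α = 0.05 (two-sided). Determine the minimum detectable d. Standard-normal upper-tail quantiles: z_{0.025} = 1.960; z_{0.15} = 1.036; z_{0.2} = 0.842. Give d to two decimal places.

d_min ≈ 0.20

For two independent groups of n = 393 each: d_min = (z_{α/2} + z_β)·√(2/n).
z-sum = 1.960 + 0.842 = 2.802.
d_min = 2.802 × √(2/393) = 2.802 × 0.0713 = 0.200.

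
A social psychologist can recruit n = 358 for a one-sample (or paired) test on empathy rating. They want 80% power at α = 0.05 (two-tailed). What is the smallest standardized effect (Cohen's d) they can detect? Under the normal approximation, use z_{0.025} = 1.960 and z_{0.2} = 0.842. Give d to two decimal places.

d_min ≈ 0.15

For a single sample (or paired design) of n = 358: d_min = (z_{α/2} + z_β)/√n.
z-sum = 1.960 + 0.842 = 2.802.
d_min = 2.802 / √358 = 2.802 / 18.921 = 0.148.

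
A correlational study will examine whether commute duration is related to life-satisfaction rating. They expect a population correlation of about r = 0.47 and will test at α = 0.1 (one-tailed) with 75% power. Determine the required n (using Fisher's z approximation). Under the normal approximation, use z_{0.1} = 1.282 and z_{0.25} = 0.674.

Fisher's z: C = ½·ln((1+r)/(1−r)) = ½·ln(2.7736) = 0.5101.
n = ((z_{α} + z_β)/C)² + 3.
(1.282 + 0.674) / 0.5101 = 1.956 / 0.5101 = 3.835.
n = 3.835² + 3 = 14.70 + 3 = 17.7.
Round up.

n = 18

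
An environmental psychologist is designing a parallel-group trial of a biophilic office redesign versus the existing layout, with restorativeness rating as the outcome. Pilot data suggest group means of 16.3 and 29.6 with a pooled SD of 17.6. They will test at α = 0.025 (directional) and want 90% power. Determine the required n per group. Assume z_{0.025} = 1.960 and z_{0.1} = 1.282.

Cohen's d = |M₁ − M₂| / SD_pooled = |16.3 − 29.6| / 17.6 = 13.3 / 17.6 = 0.756.
For two independent groups with equal n: n = 2·((z_{α} + z_β) / d)².
z_{α} + z_β = 1.960 + 1.282 = 3.242.
n = 2 × (3.242 / 0.756)² = 2 × 4.288² = 2 × 18.39 = 36.8.
Round up to the next whole participant.

n = 37 per group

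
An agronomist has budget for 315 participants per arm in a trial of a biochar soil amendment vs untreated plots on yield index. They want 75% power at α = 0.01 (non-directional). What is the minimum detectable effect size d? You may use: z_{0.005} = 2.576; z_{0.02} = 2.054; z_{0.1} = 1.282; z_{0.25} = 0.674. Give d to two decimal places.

For two independent groups of n = 315 each: d_min = (z_{α/2} + z_β)·√(2/n).
z-sum = 2.576 + 0.674 = 3.250.
d_min = 3.250 × √(2/315) = 3.250 × 0.0797 = 0.259.

d_min ≈ 0.26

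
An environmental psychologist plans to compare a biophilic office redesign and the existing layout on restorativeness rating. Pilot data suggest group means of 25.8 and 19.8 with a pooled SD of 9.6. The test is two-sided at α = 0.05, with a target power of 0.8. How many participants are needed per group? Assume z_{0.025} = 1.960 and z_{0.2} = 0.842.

n = 41 per group

Cohen's d = |M₁ − M₂| / SD_pooled = |25.8 − 19.8| / 9.6 = 6.0 / 9.6 = 0.625.
For two independent groups with equal n: n = 2·((z_{α/2} + z_β) / d)².
z_{α/2} + z_β = 1.960 + 0.842 = 2.802.
n = 2 × (2.802 / 0.625)² = 2 × 4.483² = 2 × 20.10 = 40.2.
Round up to the next whole participant.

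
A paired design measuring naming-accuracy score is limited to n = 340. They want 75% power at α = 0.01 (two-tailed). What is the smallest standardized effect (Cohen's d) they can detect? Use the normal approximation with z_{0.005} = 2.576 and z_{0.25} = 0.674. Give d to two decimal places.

d_min ≈ 0.18

For a single sample (or paired design) of n = 340: d_min = (z_{α/2} + z_β)/√n.
z-sum = 2.576 + 0.674 = 3.250.
d_min = 3.250 / √340 = 3.250 / 18.439 = 0.176.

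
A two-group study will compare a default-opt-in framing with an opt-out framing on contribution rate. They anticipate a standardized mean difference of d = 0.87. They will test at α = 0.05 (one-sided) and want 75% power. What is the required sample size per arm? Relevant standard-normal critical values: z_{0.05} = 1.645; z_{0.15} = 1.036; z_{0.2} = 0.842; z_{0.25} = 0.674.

For two independent groups with equal n: n = 2·((z_{α} + z_β) / d)².
z_{α} + z_β = 1.645 + 0.674 = 2.319.
n = 2 × (2.319 / 0.87)² = 2 × 2.666² = 2 × 7.10 = 14.2.
Round up to the next whole participant.

n = 15 per group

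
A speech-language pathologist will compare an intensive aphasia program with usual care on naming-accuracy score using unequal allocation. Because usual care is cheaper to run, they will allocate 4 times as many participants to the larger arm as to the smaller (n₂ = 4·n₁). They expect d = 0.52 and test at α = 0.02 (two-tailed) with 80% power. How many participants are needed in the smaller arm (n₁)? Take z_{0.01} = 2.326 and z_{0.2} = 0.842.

n₁ = 47

With allocation ratio k = n₂/n₁ = 4, Var(x̄₁−x̄₂) = σ²(1/n₁ + 1/(k·n₁)) = σ²·(k+1)/(k·n₁).
So n₁ = (1 + 1/k)·((z_{α/2} + z_β)/d)² = 1.250 × (3.168/0.52)².
n₁ = 1.250 × 37.12 = 46.4.
Round up: n₁ = 47, giving n₂ = 4 × 47 = 188.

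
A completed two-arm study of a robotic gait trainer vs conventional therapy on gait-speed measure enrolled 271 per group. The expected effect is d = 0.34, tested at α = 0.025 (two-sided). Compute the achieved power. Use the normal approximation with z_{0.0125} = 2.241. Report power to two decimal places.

power ≈ 0.96

For two equal groups, power = Φ(d·√(n/2) − z_{α/2}).
d·√(n/2) = 0.34 × √(271/2) = 0.34 × 11.640 = 3.958.
z_β = 3.958 − 2.241 = 1.717.
Power = Φ(1.717) = 0.957.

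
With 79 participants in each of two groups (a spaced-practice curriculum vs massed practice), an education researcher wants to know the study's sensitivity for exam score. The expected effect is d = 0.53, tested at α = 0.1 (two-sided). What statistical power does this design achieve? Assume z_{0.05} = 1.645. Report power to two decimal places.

power ≈ 0.95

For two equal groups, power = Φ(d·√(n/2) − z_{α/2}).
d·√(n/2) = 0.53 × √(79/2) = 0.53 × 6.285 = 3.331.
z_β = 3.331 − 1.645 = 1.686.
Power = Φ(1.686) = 0.954.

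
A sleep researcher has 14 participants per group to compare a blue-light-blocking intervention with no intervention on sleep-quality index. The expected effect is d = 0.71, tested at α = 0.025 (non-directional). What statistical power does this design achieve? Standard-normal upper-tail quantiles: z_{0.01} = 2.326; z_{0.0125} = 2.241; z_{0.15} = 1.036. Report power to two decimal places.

For two equal groups, power = Φ(d·√(n/2) − z_{α/2}).
d·√(n/2) = 0.71 × √(14/2) = 0.71 × 2.646 = 1.878.
z_β = 1.878 − 2.241 = -0.363.
Power = Φ(-0.363) = 0.358.

power ≈ 0.36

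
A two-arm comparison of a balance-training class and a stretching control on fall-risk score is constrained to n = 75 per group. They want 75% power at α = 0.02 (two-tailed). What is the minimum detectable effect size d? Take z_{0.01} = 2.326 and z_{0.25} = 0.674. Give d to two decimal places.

d_min ≈ 0.49

For two independent groups of n = 75 each: d_min = (z_{α/2} + z_β)·√(2/n).
z-sum = 2.326 + 0.674 = 3.000.
d_min = 3.000 × √(2/75) = 3.000 × 0.1633 = 0.490.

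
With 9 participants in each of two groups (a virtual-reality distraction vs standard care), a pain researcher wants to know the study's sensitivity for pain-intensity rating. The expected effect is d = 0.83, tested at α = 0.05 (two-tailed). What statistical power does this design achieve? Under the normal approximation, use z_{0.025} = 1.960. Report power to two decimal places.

power ≈ 0.42

For two equal groups, power = Φ(d·√(n/2) − z_{α/2}).
d·√(n/2) = 0.83 × √(9/2) = 0.83 × 2.121 = 1.761.
z_β = 1.761 − 1.960 = -0.199.
Power = Φ(-0.199) = 0.421.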